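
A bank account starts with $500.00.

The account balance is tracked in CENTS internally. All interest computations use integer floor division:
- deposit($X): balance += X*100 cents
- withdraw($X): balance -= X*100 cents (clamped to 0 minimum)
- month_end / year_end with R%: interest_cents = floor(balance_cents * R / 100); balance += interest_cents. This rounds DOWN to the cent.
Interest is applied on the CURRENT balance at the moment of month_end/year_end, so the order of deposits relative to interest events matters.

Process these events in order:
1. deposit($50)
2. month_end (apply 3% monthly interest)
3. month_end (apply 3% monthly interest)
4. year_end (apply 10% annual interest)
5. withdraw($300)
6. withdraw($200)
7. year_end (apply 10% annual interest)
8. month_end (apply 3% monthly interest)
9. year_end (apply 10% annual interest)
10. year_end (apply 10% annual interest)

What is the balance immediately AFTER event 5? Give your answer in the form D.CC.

Answer: 341.83

Derivation:
After 1 (deposit($50)): balance=$550.00 total_interest=$0.00
After 2 (month_end (apply 3% monthly interest)): balance=$566.50 total_interest=$16.50
After 3 (month_end (apply 3% monthly interest)): balance=$583.49 total_interest=$33.49
After 4 (year_end (apply 10% annual interest)): balance=$641.83 total_interest=$91.83
After 5 (withdraw($300)): balance=$341.83 total_interest=$91.83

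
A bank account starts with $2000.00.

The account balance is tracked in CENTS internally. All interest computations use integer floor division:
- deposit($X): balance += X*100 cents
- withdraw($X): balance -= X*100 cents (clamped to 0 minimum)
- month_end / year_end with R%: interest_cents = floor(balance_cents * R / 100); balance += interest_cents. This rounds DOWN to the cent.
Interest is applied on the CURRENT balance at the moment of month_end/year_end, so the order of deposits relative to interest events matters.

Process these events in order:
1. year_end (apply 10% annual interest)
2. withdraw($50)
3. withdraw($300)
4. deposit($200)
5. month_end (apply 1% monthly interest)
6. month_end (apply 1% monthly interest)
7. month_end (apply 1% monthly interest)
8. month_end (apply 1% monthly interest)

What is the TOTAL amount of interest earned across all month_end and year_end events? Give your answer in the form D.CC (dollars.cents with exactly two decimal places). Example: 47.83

After 1 (year_end (apply 10% annual interest)): balance=$2200.00 total_interest=$200.00
After 2 (withdraw($50)): balance=$2150.00 total_interest=$200.00
After 3 (withdraw($300)): balance=$1850.00 total_interest=$200.00
After 4 (deposit($200)): balance=$2050.00 total_interest=$200.00
After 5 (month_end (apply 1% monthly interest)): balance=$2070.50 total_interest=$220.50
After 6 (month_end (apply 1% monthly interest)): balance=$2091.20 total_interest=$241.20
After 7 (month_end (apply 1% monthly interest)): balance=$2112.11 total_interest=$262.11
After 8 (month_end (apply 1% monthly interest)): balance=$2133.23 total_interest=$283.23

Answer: 283.23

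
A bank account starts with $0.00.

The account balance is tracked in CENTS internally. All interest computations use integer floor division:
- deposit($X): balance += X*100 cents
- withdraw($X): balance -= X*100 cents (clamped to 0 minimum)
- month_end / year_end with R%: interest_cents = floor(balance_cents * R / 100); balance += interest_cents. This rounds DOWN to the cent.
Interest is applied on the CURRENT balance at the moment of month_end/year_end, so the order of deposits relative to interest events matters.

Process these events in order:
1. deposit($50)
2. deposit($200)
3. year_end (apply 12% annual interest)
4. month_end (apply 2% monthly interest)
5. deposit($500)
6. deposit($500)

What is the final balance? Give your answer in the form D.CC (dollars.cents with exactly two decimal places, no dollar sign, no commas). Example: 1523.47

Answer: 1285.60

Derivation:
After 1 (deposit($50)): balance=$50.00 total_interest=$0.00
After 2 (deposit($200)): balance=$250.00 total_interest=$0.00
After 3 (year_end (apply 12% annual interest)): balance=$280.00 total_interest=$30.00
After 4 (month_end (apply 2% monthly interest)): balance=$285.60 total_interest=$35.60
After 5 (deposit($500)): balance=$785.60 total_interest=$35.60
After 6 (deposit($500)): balance=$1285.60 total_interest=$35.60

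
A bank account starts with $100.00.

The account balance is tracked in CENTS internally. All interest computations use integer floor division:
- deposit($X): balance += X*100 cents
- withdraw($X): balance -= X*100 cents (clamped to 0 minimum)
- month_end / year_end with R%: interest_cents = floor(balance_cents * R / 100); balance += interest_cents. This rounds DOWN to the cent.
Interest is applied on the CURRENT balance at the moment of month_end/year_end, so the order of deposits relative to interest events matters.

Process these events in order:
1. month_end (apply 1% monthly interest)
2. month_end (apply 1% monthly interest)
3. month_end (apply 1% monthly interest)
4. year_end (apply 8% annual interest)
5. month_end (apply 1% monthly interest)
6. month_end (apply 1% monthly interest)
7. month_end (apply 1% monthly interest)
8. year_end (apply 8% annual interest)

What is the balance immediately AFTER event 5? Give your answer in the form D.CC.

After 1 (month_end (apply 1% monthly interest)): balance=$101.00 total_interest=$1.00
After 2 (month_end (apply 1% monthly interest)): balance=$102.01 total_interest=$2.01
After 3 (month_end (apply 1% monthly interest)): balance=$103.03 total_interest=$3.03
After 4 (year_end (apply 8% annual interest)): balance=$111.27 total_interest=$11.27
After 5 (month_end (apply 1% monthly interest)): balance=$112.38 total_interest=$12.38

Answer: 112.38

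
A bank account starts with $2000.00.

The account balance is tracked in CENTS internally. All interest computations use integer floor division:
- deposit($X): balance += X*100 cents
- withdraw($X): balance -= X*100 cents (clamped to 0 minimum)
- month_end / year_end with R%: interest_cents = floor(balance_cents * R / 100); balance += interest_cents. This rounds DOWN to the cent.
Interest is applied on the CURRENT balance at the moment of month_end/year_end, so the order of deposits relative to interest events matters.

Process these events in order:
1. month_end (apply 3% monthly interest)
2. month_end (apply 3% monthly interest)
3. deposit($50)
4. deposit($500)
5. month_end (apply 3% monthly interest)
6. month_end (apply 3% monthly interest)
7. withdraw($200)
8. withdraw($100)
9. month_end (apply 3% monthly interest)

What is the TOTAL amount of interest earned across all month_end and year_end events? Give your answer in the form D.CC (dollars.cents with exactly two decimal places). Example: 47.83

Answer: 360.53

Derivation:
After 1 (month_end (apply 3% monthly interest)): balance=$2060.00 total_interest=$60.00
After 2 (month_end (apply 3% monthly interest)): balance=$2121.80 total_interest=$121.80
After 3 (deposit($50)): balance=$2171.80 total_interest=$121.80
After 4 (deposit($500)): balance=$2671.80 total_interest=$121.80
After 5 (month_end (apply 3% monthly interest)): balance=$2751.95 total_interest=$201.95
After 6 (month_end (apply 3% monthly interest)): balance=$2834.50 total_interest=$284.50
After 7 (withdraw($200)): balance=$2634.50 total_interest=$284.50
After 8 (withdraw($100)): balance=$2534.50 total_interest=$284.50
After 9 (month_end (apply 3% monthly interest)): balance=$2610.53 total_interest=$360.53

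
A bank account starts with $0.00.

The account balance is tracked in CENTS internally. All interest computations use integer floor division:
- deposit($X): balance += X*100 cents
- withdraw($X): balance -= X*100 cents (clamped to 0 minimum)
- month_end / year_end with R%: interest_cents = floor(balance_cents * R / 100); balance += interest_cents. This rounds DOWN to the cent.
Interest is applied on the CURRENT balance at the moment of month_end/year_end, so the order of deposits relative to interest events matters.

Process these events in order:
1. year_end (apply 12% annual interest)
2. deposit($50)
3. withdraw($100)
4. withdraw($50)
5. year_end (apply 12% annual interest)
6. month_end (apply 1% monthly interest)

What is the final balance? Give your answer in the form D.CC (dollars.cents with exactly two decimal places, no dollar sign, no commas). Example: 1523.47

After 1 (year_end (apply 12% annual interest)): balance=$0.00 total_interest=$0.00
After 2 (deposit($50)): balance=$50.00 total_interest=$0.00
After 3 (withdraw($100)): balance=$0.00 total_interest=$0.00
After 4 (withdraw($50)): balance=$0.00 total_interest=$0.00
After 5 (year_end (apply 12% annual interest)): balance=$0.00 total_interest=$0.00
After 6 (month_end (apply 1% monthly interest)): balance=$0.00 total_interest=$0.00

Answer: 0.00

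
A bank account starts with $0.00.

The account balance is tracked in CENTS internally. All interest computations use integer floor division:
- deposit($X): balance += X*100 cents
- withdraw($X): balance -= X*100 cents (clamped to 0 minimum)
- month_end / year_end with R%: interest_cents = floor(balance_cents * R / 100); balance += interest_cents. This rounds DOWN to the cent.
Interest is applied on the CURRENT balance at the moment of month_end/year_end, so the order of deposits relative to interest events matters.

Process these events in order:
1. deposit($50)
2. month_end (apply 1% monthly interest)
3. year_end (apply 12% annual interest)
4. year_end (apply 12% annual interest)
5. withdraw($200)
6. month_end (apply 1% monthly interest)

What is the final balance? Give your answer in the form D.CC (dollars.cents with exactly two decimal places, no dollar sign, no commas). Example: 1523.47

After 1 (deposit($50)): balance=$50.00 total_interest=$0.00
After 2 (month_end (apply 1% monthly interest)): balance=$50.50 total_interest=$0.50
After 3 (year_end (apply 12% annual interest)): balance=$56.56 total_interest=$6.56
After 4 (year_end (apply 12% annual interest)): balance=$63.34 total_interest=$13.34
After 5 (withdraw($200)): balance=$0.00 total_interest=$13.34
After 6 (month_end (apply 1% monthly interest)): balance=$0.00 total_interest=$13.34

Answer: 0.00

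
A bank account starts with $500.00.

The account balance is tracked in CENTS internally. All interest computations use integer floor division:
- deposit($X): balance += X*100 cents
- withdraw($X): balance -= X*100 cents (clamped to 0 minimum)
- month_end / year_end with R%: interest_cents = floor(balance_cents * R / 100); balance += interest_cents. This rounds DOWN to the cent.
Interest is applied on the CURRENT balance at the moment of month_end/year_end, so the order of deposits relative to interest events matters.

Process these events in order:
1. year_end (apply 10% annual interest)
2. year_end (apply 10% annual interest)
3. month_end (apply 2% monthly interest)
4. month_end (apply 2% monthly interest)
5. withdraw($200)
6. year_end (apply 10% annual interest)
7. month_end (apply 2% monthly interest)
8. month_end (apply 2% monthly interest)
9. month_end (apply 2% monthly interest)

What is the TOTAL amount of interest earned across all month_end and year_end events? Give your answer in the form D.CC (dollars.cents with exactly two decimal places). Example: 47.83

Answer: 201.27

Derivation:
After 1 (year_end (apply 10% annual interest)): balance=$550.00 total_interest=$50.00
After 2 (year_end (apply 10% annual interest)): balance=$605.00 total_interest=$105.00
After 3 (month_end (apply 2% monthly interest)): balance=$617.10 total_interest=$117.10
After 4 (month_end (apply 2% monthly interest)): balance=$629.44 total_interest=$129.44
After 5 (withdraw($200)): balance=$429.44 total_interest=$129.44
After 6 (year_end (apply 10% annual interest)): balance=$472.38 total_interest=$172.38
After 7 (month_end (apply 2% monthly interest)): balance=$481.82 total_interest=$181.82
After 8 (month_end (apply 2% monthly interest)): balance=$491.45 total_interest=$191.45
After 9 (month_end (apply 2% monthly interest)): balance=$501.27 total_interest=$201.27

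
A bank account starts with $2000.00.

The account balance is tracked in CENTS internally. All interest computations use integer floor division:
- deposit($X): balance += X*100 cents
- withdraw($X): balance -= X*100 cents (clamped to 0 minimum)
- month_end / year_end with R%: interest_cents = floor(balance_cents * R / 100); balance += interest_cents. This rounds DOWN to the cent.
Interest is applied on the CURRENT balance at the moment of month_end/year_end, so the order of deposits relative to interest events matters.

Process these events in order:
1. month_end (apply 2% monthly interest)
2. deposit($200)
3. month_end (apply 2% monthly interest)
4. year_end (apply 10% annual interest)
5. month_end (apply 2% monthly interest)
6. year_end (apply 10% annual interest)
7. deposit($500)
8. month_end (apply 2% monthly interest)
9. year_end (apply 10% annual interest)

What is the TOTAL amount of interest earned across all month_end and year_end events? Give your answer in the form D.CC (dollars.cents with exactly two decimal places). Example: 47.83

After 1 (month_end (apply 2% monthly interest)): balance=$2040.00 total_interest=$40.00
After 2 (deposit($200)): balance=$2240.00 total_interest=$40.00
After 3 (month_end (apply 2% monthly interest)): balance=$2284.80 total_interest=$84.80
After 4 (year_end (apply 10% annual interest)): balance=$2513.28 total_interest=$313.28
After 5 (month_end (apply 2% monthly interest)): balance=$2563.54 total_interest=$363.54
After 6 (year_end (apply 10% annual interest)): balance=$2819.89 total_interest=$619.89
After 7 (deposit($500)): balance=$3319.89 total_interest=$619.89
After 8 (month_end (apply 2% monthly interest)): balance=$3386.28 total_interest=$686.28
After 9 (year_end (apply 10% annual interest)): balance=$3724.90 total_interest=$1024.90

Answer: 1024.90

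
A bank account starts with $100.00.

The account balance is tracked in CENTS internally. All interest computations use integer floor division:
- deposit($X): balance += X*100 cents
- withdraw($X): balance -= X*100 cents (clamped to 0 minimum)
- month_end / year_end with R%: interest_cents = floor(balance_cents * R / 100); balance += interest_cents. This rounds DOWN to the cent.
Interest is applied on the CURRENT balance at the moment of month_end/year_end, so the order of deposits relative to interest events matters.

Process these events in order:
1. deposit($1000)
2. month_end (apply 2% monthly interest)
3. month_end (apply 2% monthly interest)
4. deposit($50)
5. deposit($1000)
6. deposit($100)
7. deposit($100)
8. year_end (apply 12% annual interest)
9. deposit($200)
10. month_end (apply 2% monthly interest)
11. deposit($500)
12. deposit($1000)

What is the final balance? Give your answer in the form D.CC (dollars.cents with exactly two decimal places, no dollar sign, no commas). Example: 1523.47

Answer: 4439.40

Derivation:
After 1 (deposit($1000)): balance=$1100.00 total_interest=$0.00
After 2 (month_end (apply 2% monthly interest)): balance=$1122.00 total_interest=$22.00
After 3 (month_end (apply 2% monthly interest)): balance=$1144.44 total_interest=$44.44
After 4 (deposit($50)): balance=$1194.44 total_interest=$44.44
After 5 (deposit($1000)): balance=$2194.44 total_interest=$44.44
After 6 (deposit($100)): balance=$2294.44 total_interest=$44.44
After 7 (deposit($100)): balance=$2394.44 total_interest=$44.44
After 8 (year_end (apply 12% annual interest)): balance=$2681.77 total_interest=$331.77
After 9 (deposit($200)): balance=$2881.77 total_interest=$331.77
After 10 (month_end (apply 2% monthly interest)): balance=$2939.40 total_interest=$389.40
After 11 (deposit($500)): balance=$3439.40 total_interest=$389.40
After 12 (deposit($1000)): balance=$4439.40 total_interest=$389.40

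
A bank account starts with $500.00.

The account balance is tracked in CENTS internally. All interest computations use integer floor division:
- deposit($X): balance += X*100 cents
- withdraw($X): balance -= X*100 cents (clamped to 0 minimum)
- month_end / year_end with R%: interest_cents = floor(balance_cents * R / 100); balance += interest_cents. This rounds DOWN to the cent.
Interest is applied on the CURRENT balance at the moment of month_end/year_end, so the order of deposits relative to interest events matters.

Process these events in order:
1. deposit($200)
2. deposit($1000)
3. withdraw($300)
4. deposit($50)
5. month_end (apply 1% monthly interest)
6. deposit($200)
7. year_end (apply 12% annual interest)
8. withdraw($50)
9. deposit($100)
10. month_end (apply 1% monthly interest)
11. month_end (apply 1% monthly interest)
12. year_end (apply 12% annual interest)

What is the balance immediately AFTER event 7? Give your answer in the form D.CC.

Answer: 1864.24

Derivation:
After 1 (deposit($200)): balance=$700.00 total_interest=$0.00
After 2 (deposit($1000)): balance=$1700.00 total_interest=$0.00
After 3 (withdraw($300)): balance=$1400.00 total_interest=$0.00
After 4 (deposit($50)): balance=$1450.00 total_interest=$0.00
After 5 (month_end (apply 1% monthly interest)): balance=$1464.50 total_interest=$14.50
After 6 (deposit($200)): balance=$1664.50 total_interest=$14.50
After 7 (year_end (apply 12% annual interest)): balance=$1864.24 total_interest=$214.24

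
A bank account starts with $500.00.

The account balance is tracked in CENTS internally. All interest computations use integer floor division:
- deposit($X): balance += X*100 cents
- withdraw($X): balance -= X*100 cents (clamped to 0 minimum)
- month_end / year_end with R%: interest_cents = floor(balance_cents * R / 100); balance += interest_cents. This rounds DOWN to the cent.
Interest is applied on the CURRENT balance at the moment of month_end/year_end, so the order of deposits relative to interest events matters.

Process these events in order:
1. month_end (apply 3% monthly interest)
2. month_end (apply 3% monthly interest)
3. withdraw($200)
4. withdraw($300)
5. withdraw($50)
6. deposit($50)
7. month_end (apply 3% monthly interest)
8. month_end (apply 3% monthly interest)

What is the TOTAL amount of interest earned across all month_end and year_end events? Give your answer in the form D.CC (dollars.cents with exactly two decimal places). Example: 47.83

After 1 (month_end (apply 3% monthly interest)): balance=$515.00 total_interest=$15.00
After 2 (month_end (apply 3% monthly interest)): balance=$530.45 total_interest=$30.45
After 3 (withdraw($200)): balance=$330.45 total_interest=$30.45
After 4 (withdraw($300)): balance=$30.45 total_interest=$30.45
After 5 (withdraw($50)): balance=$0.00 total_interest=$30.45
After 6 (deposit($50)): balance=$50.00 total_interest=$30.45
After 7 (month_end (apply 3% monthly interest)): balance=$51.50 total_interest=$31.95
After 8 (month_end (apply 3% monthly interest)): balance=$53.04 total_interest=$33.49

Answer: 33.49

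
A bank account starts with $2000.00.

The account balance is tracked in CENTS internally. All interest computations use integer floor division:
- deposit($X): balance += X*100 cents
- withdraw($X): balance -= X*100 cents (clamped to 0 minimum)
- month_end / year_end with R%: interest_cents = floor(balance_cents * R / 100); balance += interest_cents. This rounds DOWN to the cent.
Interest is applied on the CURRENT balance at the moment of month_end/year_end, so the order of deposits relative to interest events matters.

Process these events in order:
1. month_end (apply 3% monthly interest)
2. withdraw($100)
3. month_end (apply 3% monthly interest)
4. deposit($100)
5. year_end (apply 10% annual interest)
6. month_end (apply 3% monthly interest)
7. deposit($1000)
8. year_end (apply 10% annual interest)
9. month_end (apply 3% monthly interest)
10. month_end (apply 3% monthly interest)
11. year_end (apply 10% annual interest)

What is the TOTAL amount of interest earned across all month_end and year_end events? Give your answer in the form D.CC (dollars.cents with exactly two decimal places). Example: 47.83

Answer: 1365.29

Derivation:
After 1 (month_end (apply 3% monthly interest)): balance=$2060.00 total_interest=$60.00
After 2 (withdraw($100)): balance=$1960.00 total_interest=$60.00
After 3 (month_end (apply 3% monthly interest)): balance=$2018.80 total_interest=$118.80
After 4 (deposit($100)): balance=$2118.80 total_interest=$118.80
After 5 (year_end (apply 10% annual interest)): balance=$2330.68 total_interest=$330.68
After 6 (month_end (apply 3% monthly interest)): balance=$2400.60 total_interest=$400.60
After 7 (deposit($1000)): balance=$3400.60 total_interest=$400.60
After 8 (year_end (apply 10% annual interest)): balance=$3740.66 total_interest=$740.66
After 9 (month_end (apply 3% monthly interest)): balance=$3852.87 total_interest=$852.87
After 10 (month_end (apply 3% monthly interest)): balance=$3968.45 total_interest=$968.45
After 11 (year_end (apply 10% annual interest)): balance=$4365.29 total_interest=$1365.29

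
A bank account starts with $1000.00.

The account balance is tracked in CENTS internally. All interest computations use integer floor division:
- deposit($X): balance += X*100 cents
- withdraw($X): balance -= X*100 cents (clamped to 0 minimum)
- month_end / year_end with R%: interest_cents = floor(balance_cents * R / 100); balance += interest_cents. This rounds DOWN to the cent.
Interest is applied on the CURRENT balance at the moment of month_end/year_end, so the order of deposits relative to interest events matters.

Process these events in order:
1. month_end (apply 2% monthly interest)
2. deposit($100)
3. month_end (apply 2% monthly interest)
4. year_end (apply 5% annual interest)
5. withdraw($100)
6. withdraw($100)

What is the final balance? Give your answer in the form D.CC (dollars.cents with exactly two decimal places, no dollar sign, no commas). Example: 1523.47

Answer: 999.52

Derivation:
After 1 (month_end (apply 2% monthly interest)): balance=$1020.00 total_interest=$20.00
After 2 (deposit($100)): balance=$1120.00 total_interest=$20.00
After 3 (month_end (apply 2% monthly interest)): balance=$1142.40 total_interest=$42.40
After 4 (year_end (apply 5% annual interest)): balance=$1199.52 total_interest=$99.52
After 5 (withdraw($100)): balance=$1099.52 total_interest=$99.52
After 6 (withdraw($100)): balance=$999.52 total_interest=$99.52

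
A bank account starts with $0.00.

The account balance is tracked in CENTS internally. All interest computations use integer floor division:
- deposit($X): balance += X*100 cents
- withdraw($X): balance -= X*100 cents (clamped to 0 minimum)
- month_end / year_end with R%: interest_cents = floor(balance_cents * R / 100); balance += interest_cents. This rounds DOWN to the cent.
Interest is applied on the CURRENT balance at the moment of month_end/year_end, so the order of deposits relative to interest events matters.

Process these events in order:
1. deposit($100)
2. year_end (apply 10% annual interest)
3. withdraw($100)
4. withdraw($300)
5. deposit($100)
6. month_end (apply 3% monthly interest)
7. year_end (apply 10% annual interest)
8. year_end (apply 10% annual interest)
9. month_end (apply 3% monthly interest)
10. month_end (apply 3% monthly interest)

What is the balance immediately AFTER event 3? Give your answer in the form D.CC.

Answer: 10.00

Derivation:
After 1 (deposit($100)): balance=$100.00 total_interest=$0.00
After 2 (year_end (apply 10% annual interest)): balance=$110.00 total_interest=$10.00
After 3 (withdraw($100)): balance=$10.00 total_interest=$10.00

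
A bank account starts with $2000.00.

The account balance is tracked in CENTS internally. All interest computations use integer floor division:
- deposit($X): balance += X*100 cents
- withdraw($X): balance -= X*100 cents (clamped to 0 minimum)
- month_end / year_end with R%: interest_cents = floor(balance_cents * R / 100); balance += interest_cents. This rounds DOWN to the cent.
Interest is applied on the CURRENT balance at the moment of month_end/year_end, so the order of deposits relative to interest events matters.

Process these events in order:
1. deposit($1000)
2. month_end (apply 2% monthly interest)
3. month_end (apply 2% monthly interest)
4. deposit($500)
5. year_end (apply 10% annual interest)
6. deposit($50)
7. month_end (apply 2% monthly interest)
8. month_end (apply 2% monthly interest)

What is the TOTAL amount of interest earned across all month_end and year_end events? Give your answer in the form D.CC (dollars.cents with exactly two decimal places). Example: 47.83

After 1 (deposit($1000)): balance=$3000.00 total_interest=$0.00
After 2 (month_end (apply 2% monthly interest)): balance=$3060.00 total_interest=$60.00
After 3 (month_end (apply 2% monthly interest)): balance=$3121.20 total_interest=$121.20
After 4 (deposit($500)): balance=$3621.20 total_interest=$121.20
After 5 (year_end (apply 10% annual interest)): balance=$3983.32 total_interest=$483.32
After 6 (deposit($50)): balance=$4033.32 total_interest=$483.32
After 7 (month_end (apply 2% monthly interest)): balance=$4113.98 total_interest=$563.98
After 8 (month_end (apply 2% monthly interest)): balance=$4196.25 total_interest=$646.25

Answer: 646.25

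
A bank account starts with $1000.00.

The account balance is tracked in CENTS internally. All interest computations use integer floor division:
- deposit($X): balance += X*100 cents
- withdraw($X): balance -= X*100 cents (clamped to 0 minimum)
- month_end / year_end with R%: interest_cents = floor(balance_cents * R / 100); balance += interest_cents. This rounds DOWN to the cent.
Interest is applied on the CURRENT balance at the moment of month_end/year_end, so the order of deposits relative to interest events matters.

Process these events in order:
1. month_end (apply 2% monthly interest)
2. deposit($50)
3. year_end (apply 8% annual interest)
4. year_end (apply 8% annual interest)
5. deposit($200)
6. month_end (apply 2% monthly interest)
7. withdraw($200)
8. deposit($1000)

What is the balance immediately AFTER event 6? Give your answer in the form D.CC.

After 1 (month_end (apply 2% monthly interest)): balance=$1020.00 total_interest=$20.00
After 2 (deposit($50)): balance=$1070.00 total_interest=$20.00
After 3 (year_end (apply 8% annual interest)): balance=$1155.60 total_interest=$105.60
After 4 (year_end (apply 8% annual interest)): balance=$1248.04 total_interest=$198.04
After 5 (deposit($200)): balance=$1448.04 total_interest=$198.04
After 6 (month_end (apply 2% monthly interest)): balance=$1477.00 total_interest=$227.00

Answer: 1477.00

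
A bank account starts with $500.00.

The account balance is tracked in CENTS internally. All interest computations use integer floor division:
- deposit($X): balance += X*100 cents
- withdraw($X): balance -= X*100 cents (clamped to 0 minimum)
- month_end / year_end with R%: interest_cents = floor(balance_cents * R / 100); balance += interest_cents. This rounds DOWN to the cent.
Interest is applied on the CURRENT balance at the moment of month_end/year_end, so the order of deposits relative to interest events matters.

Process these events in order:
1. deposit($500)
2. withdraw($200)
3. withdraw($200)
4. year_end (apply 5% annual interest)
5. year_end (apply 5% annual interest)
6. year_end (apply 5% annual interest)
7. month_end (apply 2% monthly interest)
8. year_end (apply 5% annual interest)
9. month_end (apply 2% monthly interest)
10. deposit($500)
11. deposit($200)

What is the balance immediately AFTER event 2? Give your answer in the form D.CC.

Answer: 800.00

Derivation:
After 1 (deposit($500)): balance=$1000.00 total_interest=$0.00
After 2 (withdraw($200)): balance=$800.00 total_interest=$0.00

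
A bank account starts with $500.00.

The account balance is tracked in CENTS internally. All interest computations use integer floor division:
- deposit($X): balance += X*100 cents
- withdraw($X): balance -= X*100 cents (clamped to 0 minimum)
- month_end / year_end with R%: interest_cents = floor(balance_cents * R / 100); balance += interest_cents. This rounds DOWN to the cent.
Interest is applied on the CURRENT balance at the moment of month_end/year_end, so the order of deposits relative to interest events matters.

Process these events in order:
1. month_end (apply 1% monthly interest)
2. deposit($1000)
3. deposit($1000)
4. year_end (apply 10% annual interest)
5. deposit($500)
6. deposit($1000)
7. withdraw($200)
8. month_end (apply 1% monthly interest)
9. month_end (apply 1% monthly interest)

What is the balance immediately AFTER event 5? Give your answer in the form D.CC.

After 1 (month_end (apply 1% monthly interest)): balance=$505.00 total_interest=$5.00
After 2 (deposit($1000)): balance=$1505.00 total_interest=$5.00
After 3 (deposit($1000)): balance=$2505.00 total_interest=$5.00
After 4 (year_end (apply 10% annual interest)): balance=$2755.50 total_interest=$255.50
After 5 (deposit($500)): balance=$3255.50 total_interest=$255.50

Answer: 3255.50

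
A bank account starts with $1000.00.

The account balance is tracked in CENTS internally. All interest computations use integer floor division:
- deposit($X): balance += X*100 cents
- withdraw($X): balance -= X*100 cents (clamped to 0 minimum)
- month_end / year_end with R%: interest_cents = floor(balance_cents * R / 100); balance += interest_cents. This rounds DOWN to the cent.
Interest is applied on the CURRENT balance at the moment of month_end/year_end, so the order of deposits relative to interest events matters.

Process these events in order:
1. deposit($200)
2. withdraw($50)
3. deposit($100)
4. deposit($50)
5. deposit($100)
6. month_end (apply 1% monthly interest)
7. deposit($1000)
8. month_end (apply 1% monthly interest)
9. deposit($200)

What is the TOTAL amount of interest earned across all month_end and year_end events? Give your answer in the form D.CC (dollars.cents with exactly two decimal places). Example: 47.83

Answer: 38.14

Derivation:
After 1 (deposit($200)): balance=$1200.00 total_interest=$0.00
After 2 (withdraw($50)): balance=$1150.00 total_interest=$0.00
After 3 (deposit($100)): balance=$1250.00 total_interest=$0.00
After 4 (deposit($50)): balance=$1300.00 total_interest=$0.00
After 5 (deposit($100)): balance=$1400.00 total_interest=$0.00
After 6 (month_end (apply 1% monthly interest)): balance=$1414.00 total_interest=$14.00
After 7 (deposit($1000)): balance=$2414.00 total_interest=$14.00
After 8 (month_end (apply 1% monthly interest)): balance=$2438.14 total_interest=$38.14
After 9 (deposit($200)): balance=$2638.14 total_interest=$38.14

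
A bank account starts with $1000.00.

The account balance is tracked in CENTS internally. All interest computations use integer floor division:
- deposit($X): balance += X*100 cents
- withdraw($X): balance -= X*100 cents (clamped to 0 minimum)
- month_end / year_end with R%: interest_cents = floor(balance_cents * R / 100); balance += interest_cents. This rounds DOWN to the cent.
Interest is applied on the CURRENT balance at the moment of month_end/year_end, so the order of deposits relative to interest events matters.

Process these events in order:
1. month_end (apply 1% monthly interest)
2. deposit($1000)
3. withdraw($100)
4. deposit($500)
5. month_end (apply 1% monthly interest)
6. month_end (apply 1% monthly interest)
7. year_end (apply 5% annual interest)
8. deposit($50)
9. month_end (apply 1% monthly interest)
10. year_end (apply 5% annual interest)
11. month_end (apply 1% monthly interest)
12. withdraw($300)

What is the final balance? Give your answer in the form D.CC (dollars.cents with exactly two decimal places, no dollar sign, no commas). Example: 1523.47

Answer: 2518.45

Derivation:
After 1 (month_end (apply 1% monthly interest)): balance=$1010.00 total_interest=$10.00
After 2 (deposit($1000)): balance=$2010.00 total_interest=$10.00
After 3 (withdraw($100)): balance=$1910.00 total_interest=$10.00
After 4 (deposit($500)): balance=$2410.00 total_interest=$10.00
After 5 (month_end (apply 1% monthly interest)): balance=$2434.10 total_interest=$34.10
After 6 (month_end (apply 1% monthly interest)): balance=$2458.44 total_interest=$58.44
After 7 (year_end (apply 5% annual interest)): balance=$2581.36 total_interest=$181.36
After 8 (deposit($50)): balance=$2631.36 total_interest=$181.36
After 9 (month_end (apply 1% monthly interest)): balance=$2657.67 total_interest=$207.67
After 10 (year_end (apply 5% annual interest)): balance=$2790.55 total_interest=$340.55
After 11 (month_end (apply 1% monthly interest)): balance=$2818.45 total_interest=$368.45
After 12 (withdraw($300)): balance=$2518.45 total_interest=$368.45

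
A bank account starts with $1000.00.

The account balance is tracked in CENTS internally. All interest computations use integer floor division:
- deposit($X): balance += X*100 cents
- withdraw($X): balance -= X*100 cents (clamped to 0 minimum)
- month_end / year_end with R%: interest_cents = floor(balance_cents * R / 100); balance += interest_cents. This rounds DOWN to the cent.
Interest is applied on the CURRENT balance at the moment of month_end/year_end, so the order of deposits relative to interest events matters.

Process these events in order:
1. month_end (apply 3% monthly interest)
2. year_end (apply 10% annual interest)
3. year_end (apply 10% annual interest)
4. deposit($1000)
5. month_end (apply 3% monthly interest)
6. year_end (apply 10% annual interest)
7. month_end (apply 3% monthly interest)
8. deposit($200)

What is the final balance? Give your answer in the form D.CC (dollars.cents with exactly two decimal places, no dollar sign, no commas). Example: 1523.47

Answer: 2821.39

Derivation:
After 1 (month_end (apply 3% monthly interest)): balance=$1030.00 total_interest=$30.00
After 2 (year_end (apply 10% annual interest)): balance=$1133.00 total_interest=$133.00
After 3 (year_end (apply 10% annual interest)): balance=$1246.30 total_interest=$246.30
After 4 (deposit($1000)): balance=$2246.30 total_interest=$246.30
After 5 (month_end (apply 3% monthly interest)): balance=$2313.68 total_interest=$313.68
After 6 (year_end (apply 10% annual interest)): balance=$2545.04 total_interest=$545.04
After 7 (month_end (apply 3% monthly interest)): balance=$2621.39 total_interest=$621.39
After 8 (deposit($200)): balance=$2821.39 total_interest=$621.39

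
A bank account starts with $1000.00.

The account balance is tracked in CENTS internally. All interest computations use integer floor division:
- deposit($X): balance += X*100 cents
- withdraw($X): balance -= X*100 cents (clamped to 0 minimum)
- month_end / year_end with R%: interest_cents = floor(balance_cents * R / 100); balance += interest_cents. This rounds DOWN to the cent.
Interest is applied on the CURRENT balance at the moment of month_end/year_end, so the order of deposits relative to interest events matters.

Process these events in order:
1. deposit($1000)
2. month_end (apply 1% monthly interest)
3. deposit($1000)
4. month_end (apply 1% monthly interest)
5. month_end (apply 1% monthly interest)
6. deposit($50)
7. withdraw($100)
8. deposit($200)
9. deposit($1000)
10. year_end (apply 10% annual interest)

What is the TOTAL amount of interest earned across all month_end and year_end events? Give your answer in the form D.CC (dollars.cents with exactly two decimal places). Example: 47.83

After 1 (deposit($1000)): balance=$2000.00 total_interest=$0.00
After 2 (month_end (apply 1% monthly interest)): balance=$2020.00 total_interest=$20.00
After 3 (deposit($1000)): balance=$3020.00 total_interest=$20.00
After 4 (month_end (apply 1% monthly interest)): balance=$3050.20 total_interest=$50.20
After 5 (month_end (apply 1% monthly interest)): balance=$3080.70 total_interest=$80.70
After 6 (deposit($50)): balance=$3130.70 total_interest=$80.70
After 7 (withdraw($100)): balance=$3030.70 total_interest=$80.70
After 8 (deposit($200)): balance=$3230.70 total_interest=$80.70
After 9 (deposit($1000)): balance=$4230.70 total_interest=$80.70
After 10 (year_end (apply 10% annual interest)): balance=$4653.77 total_interest=$503.77

Answer: 503.77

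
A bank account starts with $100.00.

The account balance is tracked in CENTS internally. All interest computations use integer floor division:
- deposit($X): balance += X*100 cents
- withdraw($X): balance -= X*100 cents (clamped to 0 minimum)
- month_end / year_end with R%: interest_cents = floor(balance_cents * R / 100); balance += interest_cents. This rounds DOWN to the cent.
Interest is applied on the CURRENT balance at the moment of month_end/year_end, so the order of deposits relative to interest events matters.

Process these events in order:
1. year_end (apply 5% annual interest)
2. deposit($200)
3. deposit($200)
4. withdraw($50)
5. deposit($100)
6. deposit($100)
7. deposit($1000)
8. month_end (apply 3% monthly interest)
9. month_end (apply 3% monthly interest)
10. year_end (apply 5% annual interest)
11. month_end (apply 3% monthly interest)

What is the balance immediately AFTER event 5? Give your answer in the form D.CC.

Answer: 555.00

Derivation:
After 1 (year_end (apply 5% annual interest)): balance=$105.00 total_interest=$5.00
After 2 (deposit($200)): balance=$305.00 total_interest=$5.00
After 3 (deposit($200)): balance=$505.00 total_interest=$5.00
After 4 (withdraw($50)): balance=$455.00 total_interest=$5.00
After 5 (deposit($100)): balance=$555.00 total_interest=$5.00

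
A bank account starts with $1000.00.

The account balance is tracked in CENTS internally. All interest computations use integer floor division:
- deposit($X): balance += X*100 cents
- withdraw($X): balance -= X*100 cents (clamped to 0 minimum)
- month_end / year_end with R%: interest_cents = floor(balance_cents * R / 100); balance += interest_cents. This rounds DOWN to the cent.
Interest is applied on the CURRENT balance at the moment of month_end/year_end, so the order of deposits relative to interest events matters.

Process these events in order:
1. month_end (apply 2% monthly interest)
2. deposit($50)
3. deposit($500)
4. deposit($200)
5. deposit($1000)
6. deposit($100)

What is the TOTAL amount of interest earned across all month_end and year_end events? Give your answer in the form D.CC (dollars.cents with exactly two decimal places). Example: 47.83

Answer: 20.00

Derivation:
After 1 (month_end (apply 2% monthly interest)): balance=$1020.00 total_interest=$20.00
After 2 (deposit($50)): balance=$1070.00 total_interest=$20.00
After 3 (deposit($500)): balance=$1570.00 total_interest=$20.00
After 4 (deposit($200)): balance=$1770.00 total_interest=$20.00
After 5 (deposit($1000)): balance=$2770.00 total_interest=$20.00
After 6 (deposit($100)): balance=$2870.00 total_interest=$20.00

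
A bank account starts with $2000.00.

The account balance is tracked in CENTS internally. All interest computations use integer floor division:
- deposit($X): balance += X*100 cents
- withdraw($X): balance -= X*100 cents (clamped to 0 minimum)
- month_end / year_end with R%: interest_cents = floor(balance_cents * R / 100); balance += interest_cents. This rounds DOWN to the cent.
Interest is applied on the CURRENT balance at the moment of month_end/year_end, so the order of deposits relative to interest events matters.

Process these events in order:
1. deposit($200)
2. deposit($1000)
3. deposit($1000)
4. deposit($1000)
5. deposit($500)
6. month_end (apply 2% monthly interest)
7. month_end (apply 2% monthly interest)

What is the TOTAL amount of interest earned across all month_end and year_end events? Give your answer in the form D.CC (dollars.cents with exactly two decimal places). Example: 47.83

Answer: 230.28

Derivation:
After 1 (deposit($200)): balance=$2200.00 total_interest=$0.00
After 2 (deposit($1000)): balance=$3200.00 total_interest=$0.00
After 3 (deposit($1000)): balance=$4200.00 total_interest=$0.00
After 4 (deposit($1000)): balance=$5200.00 total_interest=$0.00
After 5 (deposit($500)): balance=$5700.00 total_interest=$0.00
After 6 (month_end (apply 2% monthly interest)): balance=$5814.00 total_interest=$114.00
After 7 (month_end (apply 2% monthly interest)): balance=$5930.28 total_interest=$230.28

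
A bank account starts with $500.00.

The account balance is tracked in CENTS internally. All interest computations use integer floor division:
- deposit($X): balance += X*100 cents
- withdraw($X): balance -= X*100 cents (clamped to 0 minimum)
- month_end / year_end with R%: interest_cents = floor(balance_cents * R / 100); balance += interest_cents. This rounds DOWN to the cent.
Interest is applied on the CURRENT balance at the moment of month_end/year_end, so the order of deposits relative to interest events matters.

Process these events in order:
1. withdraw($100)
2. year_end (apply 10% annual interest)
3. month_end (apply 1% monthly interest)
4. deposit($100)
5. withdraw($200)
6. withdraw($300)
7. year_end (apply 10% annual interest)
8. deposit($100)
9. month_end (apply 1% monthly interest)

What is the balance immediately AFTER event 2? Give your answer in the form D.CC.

Answer: 440.00

Derivation:
After 1 (withdraw($100)): balance=$400.00 total_interest=$0.00
After 2 (year_end (apply 10% annual interest)): balance=$440.00 total_interest=$40.00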